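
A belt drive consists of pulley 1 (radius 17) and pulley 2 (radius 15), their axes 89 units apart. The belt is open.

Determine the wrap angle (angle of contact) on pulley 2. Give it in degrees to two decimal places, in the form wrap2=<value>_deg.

wrap2=177.42_deg

open belt: β = asin((r2−r1)/C) = asin(-2/89) = -1.2877°
wrap1 = π − 2β = 182.5753°
wrap2 = π + 2β = 177.4247°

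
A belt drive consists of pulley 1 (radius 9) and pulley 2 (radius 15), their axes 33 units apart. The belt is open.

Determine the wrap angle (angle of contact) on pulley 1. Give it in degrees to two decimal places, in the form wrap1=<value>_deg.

wrap1=159.05_deg

open belt: β = asin((r2−r1)/C) = asin(6/33) = 10.4757°
wrap1 = π − 2β = 159.0486°
wrap2 = π + 2β = 200.9514°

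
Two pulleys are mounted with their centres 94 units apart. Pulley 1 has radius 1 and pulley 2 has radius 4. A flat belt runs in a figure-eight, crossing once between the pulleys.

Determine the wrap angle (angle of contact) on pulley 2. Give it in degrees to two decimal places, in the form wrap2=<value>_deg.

crossed belt: β = asin((r1+r2)/C) = asin(5/94) = 3.0491°
wrap1 = wrap2 = π + 2β = 186.0982°

wrap2=186.10_deg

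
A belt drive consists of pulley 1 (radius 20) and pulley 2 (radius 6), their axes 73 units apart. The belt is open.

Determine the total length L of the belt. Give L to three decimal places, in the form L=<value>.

open belt: β = asin((r2−r1)/C) = asin(-14/73) = -11.0567°
wrap1 = π − 2β = 202.1135°
wrap2 = π + 2β = 157.8865°
tangent length = C·cosβ = 71.6450
L = r1·wrap1 + r2·wrap2 + 2·C·cosβ = 20·3.5275 + 6·2.7556 + 2·71.6450 = 230.3747

L=230.375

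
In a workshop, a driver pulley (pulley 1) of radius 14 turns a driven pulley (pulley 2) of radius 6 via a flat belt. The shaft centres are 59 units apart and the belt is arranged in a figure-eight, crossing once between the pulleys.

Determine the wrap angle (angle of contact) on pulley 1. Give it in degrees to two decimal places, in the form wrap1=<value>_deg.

crossed belt: β = asin((r1+r2)/C) = asin(20/59) = 19.8149°
wrap1 = wrap2 = π + 2β = 219.6299°

wrap1=219.63_deg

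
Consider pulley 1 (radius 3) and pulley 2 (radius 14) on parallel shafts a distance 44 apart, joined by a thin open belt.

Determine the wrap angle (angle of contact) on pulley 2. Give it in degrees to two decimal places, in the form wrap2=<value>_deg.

open belt: β = asin((r2−r1)/C) = asin(11/44) = 14.4775°
wrap1 = π − 2β = 151.0450°
wrap2 = π + 2β = 208.9550°

wrap2=208.96_deg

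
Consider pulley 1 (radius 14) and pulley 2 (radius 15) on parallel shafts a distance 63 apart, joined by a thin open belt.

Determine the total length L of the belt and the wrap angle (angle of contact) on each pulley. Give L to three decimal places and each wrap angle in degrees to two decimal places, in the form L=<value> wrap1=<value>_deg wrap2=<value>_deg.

open belt: β = asin((r2−r1)/C) = asin(1/63) = 0.9095°
wrap1 = π − 2β = 178.1810°
wrap2 = π + 2β = 181.8190°
tangent length = C·cosβ = 62.9921
L = r1·wrap1 + r2·wrap2 + 2·C·cosβ = 14·3.1098 + 15·3.1733 + 2·62.9921 = 217.1221

L=217.122 wrap1=178.18_deg wrap2=181.82_deg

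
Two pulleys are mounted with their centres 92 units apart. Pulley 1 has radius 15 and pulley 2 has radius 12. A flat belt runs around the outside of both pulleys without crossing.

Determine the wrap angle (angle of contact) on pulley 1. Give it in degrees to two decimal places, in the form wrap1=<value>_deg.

open belt: β = asin((r2−r1)/C) = asin(-3/92) = -1.8687°
wrap1 = π − 2β = 183.7373°
wrap2 = π + 2β = 176.2627°

wrap1=183.74_deg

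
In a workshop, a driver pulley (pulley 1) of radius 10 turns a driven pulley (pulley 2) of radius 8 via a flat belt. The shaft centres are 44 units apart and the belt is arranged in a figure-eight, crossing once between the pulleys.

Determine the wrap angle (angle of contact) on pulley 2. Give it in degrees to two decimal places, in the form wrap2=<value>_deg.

wrap2=228.30_deg

crossed belt: β = asin((r1+r2)/C) = asin(18/44) = 24.1477°
wrap1 = wrap2 = π + 2β = 228.2955°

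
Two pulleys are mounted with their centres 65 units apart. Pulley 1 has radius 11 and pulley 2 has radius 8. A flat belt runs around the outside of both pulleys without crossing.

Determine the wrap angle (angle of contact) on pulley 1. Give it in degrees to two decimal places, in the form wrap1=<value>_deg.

wrap1=185.29_deg

open belt: β = asin((r2−r1)/C) = asin(-3/65) = -2.6454°
wrap1 = π − 2β = 185.2907°
wrap2 = π + 2β = 174.7093°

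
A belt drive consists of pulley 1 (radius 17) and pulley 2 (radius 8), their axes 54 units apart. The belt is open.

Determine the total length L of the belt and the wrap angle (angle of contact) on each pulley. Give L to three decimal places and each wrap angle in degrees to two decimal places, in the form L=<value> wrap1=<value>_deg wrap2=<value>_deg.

open belt: β = asin((r2−r1)/C) = asin(-9/54) = -9.5941°
wrap1 = π − 2β = 199.1881°
wrap2 = π + 2β = 160.8119°
tangent length = C·cosβ = 53.2447
L = r1·wrap1 + r2·wrap2 + 2·C·cosβ = 17·3.4765 + 8·2.8067 + 2·53.2447 = 188.0433

L=188.043 wrap1=199.19_deg wrap2=160.81_deg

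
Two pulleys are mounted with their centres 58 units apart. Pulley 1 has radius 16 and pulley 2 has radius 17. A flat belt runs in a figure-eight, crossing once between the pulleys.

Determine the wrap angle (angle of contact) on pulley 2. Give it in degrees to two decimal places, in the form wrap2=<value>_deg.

crossed belt: β = asin((r1+r2)/C) = asin(33/58) = 34.6781°
wrap1 = wrap2 = π + 2β = 249.3562°

wrap2=249.36_deg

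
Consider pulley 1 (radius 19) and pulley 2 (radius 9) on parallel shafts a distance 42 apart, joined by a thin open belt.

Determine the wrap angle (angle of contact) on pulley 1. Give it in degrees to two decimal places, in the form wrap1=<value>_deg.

open belt: β = asin((r2−r1)/C) = asin(-10/42) = -13.7741°
wrap1 = π − 2β = 207.5483°
wrap2 = π + 2β = 152.4517°

wrap1=207.55_deg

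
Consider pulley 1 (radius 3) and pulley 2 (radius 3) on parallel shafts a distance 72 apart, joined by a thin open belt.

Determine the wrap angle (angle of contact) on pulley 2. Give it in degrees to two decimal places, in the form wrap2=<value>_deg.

open belt: β = asin((r2−r1)/C) = asin(0/72) = 0.0000°
wrap1 = π − 2β = 180.0000°
wrap2 = π + 2β = 180.0000°

wrap2=180.00_deg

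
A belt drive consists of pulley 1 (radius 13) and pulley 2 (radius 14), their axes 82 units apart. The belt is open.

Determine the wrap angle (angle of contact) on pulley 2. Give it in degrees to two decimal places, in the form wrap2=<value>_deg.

open belt: β = asin((r2−r1)/C) = asin(1/82) = 0.6987°
wrap1 = π − 2β = 178.6025°
wrap2 = π + 2β = 181.3975°

wrap2=181.40_deg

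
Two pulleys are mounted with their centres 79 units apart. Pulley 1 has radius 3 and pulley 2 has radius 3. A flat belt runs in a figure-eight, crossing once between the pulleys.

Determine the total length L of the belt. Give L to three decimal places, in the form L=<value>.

crossed belt: β = asin((r1+r2)/C) = asin(6/79) = 4.3558°
wrap1 = wrap2 = π + 2β = 188.7115°
tangent length = C·cosβ = 78.7718
L = (r1+r2)·wrap + 2·C·cosβ = 6·3.2936 + 2·78.7718 = 177.3055

L=177.305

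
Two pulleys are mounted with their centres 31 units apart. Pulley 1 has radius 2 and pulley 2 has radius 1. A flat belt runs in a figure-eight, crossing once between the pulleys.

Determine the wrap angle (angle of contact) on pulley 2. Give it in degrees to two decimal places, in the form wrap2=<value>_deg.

wrap2=191.11_deg

crossed belt: β = asin((r1+r2)/C) = asin(3/31) = 5.5534°
wrap1 = wrap2 = π + 2β = 191.1069°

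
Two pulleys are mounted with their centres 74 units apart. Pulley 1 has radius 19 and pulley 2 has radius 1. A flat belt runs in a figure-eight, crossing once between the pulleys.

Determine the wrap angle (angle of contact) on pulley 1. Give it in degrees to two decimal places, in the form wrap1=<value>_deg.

crossed belt: β = asin((r1+r2)/C) = asin(20/74) = 15.6804°
wrap1 = wrap2 = π + 2β = 211.3607°

wrap1=211.36_deg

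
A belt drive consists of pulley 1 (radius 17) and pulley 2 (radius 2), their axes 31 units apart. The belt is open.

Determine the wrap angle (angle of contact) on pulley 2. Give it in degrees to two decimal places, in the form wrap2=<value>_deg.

open belt: β = asin((r2−r1)/C) = asin(-15/31) = -28.9385°
wrap1 = π − 2β = 237.8771°
wrap2 = π + 2β = 122.1229°

wrap2=122.12_deg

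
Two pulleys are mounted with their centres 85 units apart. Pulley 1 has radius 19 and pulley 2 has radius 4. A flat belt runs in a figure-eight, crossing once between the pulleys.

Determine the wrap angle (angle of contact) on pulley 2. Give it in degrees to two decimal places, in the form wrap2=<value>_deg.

crossed belt: β = asin((r1+r2)/C) = asin(23/85) = 15.6993°
wrap1 = wrap2 = π + 2β = 211.3985°

wrap2=211.40_deg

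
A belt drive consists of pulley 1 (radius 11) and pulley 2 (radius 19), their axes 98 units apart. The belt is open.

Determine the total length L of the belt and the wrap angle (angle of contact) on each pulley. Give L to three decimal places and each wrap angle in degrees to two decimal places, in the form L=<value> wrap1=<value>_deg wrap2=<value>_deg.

open belt: β = asin((r2−r1)/C) = asin(8/98) = 4.6824°
wrap1 = π − 2β = 170.6352°
wrap2 = π + 2β = 189.3648°
tangent length = C·cosβ = 97.6729
L = r1·wrap1 + r2·wrap2 + 2·C·cosβ = 11·2.9781 + 19·3.3050 + 2·97.6729 = 290.9012

L=290.901 wrap1=170.64_deg wrap2=189.36_deg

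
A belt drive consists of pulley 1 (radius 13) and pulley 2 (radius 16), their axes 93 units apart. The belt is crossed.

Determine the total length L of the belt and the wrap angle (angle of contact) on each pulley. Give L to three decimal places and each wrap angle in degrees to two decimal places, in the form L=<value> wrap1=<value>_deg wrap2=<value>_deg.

L=286.225 wrap1=216.34_deg wrap2=216.34_deg

crossed belt: β = asin((r1+r2)/C) = asin(29/93) = 18.1694°
wrap1 = wrap2 = π + 2β = 216.3389°
tangent length = C·cosβ = 88.3629
L = (r1+r2)·wrap + 2·C·cosβ = 29·3.7758 + 2·88.3629 = 286.2247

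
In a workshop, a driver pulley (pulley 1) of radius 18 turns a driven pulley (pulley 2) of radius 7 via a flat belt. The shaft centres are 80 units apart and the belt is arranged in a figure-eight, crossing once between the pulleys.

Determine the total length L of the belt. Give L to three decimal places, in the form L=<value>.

L=246.418

crossed belt: β = asin((r1+r2)/C) = asin(25/80) = 18.2100°
wrap1 = wrap2 = π + 2β = 216.4199°
tangent length = C·cosβ = 75.9934
L = (r1+r2)·wrap + 2·C·cosβ = 25·3.7772 + 2·75.9934 = 246.4178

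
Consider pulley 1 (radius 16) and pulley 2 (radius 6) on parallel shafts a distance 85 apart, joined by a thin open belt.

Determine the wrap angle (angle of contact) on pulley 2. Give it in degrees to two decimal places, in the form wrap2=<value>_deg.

open belt: β = asin((r2−r1)/C) = asin(-10/85) = -6.7563°
wrap1 = π − 2β = 193.5127°
wrap2 = π + 2β = 166.4873°

wrap2=166.49_deg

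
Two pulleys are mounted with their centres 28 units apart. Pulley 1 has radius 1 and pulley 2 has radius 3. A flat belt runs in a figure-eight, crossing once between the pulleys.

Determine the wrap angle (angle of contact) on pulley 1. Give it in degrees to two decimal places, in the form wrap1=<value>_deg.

wrap1=196.43_deg

crossed belt: β = asin((r1+r2)/C) = asin(4/28) = 8.2132°
wrap1 = wrap2 = π + 2β = 196.4264°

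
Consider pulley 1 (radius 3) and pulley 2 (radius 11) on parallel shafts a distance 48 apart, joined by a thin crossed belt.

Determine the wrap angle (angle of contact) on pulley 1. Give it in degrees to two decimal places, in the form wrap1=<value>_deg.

wrap1=213.92_deg

crossed belt: β = asin((r1+r2)/C) = asin(14/48) = 16.9578°
wrap1 = wrap2 = π + 2β = 213.9155°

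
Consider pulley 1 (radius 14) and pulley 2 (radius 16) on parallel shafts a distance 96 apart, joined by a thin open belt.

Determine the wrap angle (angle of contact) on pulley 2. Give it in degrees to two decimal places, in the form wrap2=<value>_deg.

open belt: β = asin((r2−r1)/C) = asin(2/96) = 1.1937°
wrap1 = π − 2β = 177.6125°
wrap2 = π + 2β = 182.3875°

wrap2=182.39_deg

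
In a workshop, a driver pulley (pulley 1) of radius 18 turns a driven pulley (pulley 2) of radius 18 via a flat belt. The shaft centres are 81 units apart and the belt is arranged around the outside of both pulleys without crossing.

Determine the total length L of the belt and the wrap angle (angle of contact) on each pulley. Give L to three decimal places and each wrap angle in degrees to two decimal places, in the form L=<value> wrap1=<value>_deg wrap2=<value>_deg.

L=275.097 wrap1=180.00_deg wrap2=180.00_deg

open belt: β = asin((r2−r1)/C) = asin(0/81) = 0.0000°
wrap1 = π − 2β = 180.0000°
wrap2 = π + 2β = 180.0000°
tangent length = C·cosβ = 81.0000
L = r1·wrap1 + r2·wrap2 + 2·C·cosβ = 18·3.1416 + 18·3.1416 + 2·81.0000 = 275.0973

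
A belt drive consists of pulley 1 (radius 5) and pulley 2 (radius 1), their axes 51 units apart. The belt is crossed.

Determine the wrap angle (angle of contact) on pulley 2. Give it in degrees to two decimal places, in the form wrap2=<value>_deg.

crossed belt: β = asin((r1+r2)/C) = asin(6/51) = 6.7563°
wrap1 = wrap2 = π + 2β = 193.5127°

wrap2=193.51_deg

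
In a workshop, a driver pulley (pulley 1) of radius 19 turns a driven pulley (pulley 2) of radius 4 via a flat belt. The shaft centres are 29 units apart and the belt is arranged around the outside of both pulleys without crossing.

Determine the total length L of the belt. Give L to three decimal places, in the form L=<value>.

open belt: β = asin((r2−r1)/C) = asin(-15/29) = -31.1474°
wrap1 = π − 2β = 242.2948°
wrap2 = π + 2β = 117.7052°
tangent length = C·cosβ = 24.8193
L = r1·wrap1 + r2·wrap2 + 2·C·cosβ = 19·4.2288 + 4·2.0543 + 2·24.8193 = 138.2041

L=138.204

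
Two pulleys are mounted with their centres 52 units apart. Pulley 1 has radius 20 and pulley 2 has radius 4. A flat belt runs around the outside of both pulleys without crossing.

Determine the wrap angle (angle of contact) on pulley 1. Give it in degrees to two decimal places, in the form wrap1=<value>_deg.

wrap1=215.84_deg

open belt: β = asin((r2−r1)/C) = asin(-16/52) = -17.9202°
wrap1 = π − 2β = 215.8404°
wrap2 = π + 2β = 144.1596°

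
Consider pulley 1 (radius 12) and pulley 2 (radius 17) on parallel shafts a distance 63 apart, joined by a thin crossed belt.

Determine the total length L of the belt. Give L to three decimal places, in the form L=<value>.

L=230.708

crossed belt: β = asin((r1+r2)/C) = asin(29/63) = 27.4076°
wrap1 = wrap2 = π + 2β = 234.8152°
tangent length = C·cosβ = 55.9285
L = (r1+r2)·wrap + 2·C·cosβ = 29·4.0983 + 2·55.9285 = 230.7077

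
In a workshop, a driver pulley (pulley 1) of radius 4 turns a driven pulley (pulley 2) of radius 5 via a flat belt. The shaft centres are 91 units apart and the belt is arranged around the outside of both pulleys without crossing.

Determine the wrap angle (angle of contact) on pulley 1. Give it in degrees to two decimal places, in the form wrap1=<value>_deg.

open belt: β = asin((r2−r1)/C) = asin(1/91) = 0.6296°
wrap1 = π − 2β = 178.7407°
wrap2 = π + 2β = 181.2593°

wrap1=178.74_deg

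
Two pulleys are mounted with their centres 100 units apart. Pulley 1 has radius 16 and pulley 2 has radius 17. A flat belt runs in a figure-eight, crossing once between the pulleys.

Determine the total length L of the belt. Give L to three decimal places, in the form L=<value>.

crossed belt: β = asin((r1+r2)/C) = asin(33/100) = 19.2688°
wrap1 = wrap2 = π + 2β = 218.5376°
tangent length = C·cosβ = 94.3981
L = (r1+r2)·wrap + 2·C·cosβ = 33·3.8142 + 2·94.3981 = 314.6648

L=314.665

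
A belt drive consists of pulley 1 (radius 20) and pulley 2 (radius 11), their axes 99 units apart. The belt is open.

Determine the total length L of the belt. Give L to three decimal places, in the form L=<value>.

L=296.208

open belt: β = asin((r2−r1)/C) = asin(-9/99) = -5.2159°
wrap1 = π − 2β = 190.4318°
wrap2 = π + 2β = 169.5682°
tangent length = C·cosβ = 98.5901
L = r1·wrap1 + r2·wrap2 + 2·C·cosβ = 20·3.3237 + 11·2.9595 + 2·98.5901 = 296.2081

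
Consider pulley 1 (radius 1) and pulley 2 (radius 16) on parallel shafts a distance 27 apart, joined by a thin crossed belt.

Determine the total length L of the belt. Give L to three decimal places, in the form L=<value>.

L=118.516

crossed belt: β = asin((r1+r2)/C) = asin(17/27) = 39.0228°
wrap1 = wrap2 = π + 2β = 258.0456°
tangent length = C·cosβ = 20.9762
L = (r1+r2)·wrap + 2·C·cosβ = 17·4.5037 + 2·20.9762 = 118.5160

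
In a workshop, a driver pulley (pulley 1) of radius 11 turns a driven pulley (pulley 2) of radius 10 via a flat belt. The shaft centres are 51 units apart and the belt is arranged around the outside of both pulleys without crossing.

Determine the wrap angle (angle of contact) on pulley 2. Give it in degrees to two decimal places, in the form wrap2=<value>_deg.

wrap2=177.75_deg

open belt: β = asin((r2−r1)/C) = asin(-1/51) = -1.1235°
wrap1 = π − 2β = 182.2470°
wrap2 = π + 2β = 177.7530°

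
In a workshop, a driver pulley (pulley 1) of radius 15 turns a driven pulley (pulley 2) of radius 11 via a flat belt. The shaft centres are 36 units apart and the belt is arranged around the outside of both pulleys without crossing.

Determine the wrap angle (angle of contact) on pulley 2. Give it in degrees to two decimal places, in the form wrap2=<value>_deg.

open belt: β = asin((r2−r1)/C) = asin(-4/36) = -6.3794°
wrap1 = π − 2β = 192.7587°
wrap2 = π + 2β = 167.2413°

wrap2=167.24_deg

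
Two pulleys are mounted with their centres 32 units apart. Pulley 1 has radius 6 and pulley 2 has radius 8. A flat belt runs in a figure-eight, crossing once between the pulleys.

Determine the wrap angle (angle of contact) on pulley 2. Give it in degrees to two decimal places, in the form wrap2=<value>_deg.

wrap2=231.89_deg

crossed belt: β = asin((r1+r2)/C) = asin(14/32) = 25.9445°
wrap1 = wrap2 = π + 2β = 231.8890°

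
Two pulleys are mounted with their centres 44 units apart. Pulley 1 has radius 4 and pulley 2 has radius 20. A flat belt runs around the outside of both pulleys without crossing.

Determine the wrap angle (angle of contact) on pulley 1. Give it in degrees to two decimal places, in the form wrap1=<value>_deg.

wrap1=137.35_deg

open belt: β = asin((r2−r1)/C) = asin(16/44) = 21.3237°
wrap1 = π − 2β = 137.3526°
wrap2 = π + 2β = 222.6474°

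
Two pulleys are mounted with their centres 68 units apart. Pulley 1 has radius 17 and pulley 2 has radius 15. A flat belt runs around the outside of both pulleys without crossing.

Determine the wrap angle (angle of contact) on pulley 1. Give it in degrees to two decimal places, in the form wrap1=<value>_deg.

wrap1=183.37_deg

open belt: β = asin((r2−r1)/C) = asin(-2/68) = -1.6854°
wrap1 = π − 2β = 183.3708°
wrap2 = π + 2β = 176.6292°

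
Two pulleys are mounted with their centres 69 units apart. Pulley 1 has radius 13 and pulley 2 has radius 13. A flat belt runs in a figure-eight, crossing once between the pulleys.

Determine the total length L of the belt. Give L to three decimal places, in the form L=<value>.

L=229.600

crossed belt: β = asin((r1+r2)/C) = asin(26/69) = 22.1363°
wrap1 = wrap2 = π + 2β = 224.2726°
tangent length = C·cosβ = 63.9140
L = (r1+r2)·wrap + 2·C·cosβ = 26·3.9143 + 2·63.9140 = 229.5997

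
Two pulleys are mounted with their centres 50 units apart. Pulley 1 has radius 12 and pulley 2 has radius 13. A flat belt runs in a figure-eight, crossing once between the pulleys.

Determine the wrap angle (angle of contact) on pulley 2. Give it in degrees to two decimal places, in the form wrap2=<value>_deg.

crossed belt: β = asin((r1+r2)/C) = asin(25/50) = 30.0000°
wrap1 = wrap2 = π + 2β = 240.0000°

wrap2=240.00_deg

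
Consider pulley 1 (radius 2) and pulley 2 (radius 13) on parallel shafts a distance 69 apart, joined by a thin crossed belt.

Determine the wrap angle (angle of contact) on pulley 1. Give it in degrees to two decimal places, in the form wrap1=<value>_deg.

wrap1=205.11_deg

crossed belt: β = asin((r1+r2)/C) = asin(15/69) = 12.5559°
wrap1 = wrap2 = π + 2β = 205.1117°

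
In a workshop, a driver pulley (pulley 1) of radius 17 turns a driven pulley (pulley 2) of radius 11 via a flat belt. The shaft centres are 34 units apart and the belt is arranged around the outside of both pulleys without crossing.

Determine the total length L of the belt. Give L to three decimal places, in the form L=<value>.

open belt: β = asin((r2−r1)/C) = asin(-6/34) = -10.1642°
wrap1 = π − 2β = 200.3285°
wrap2 = π + 2β = 159.6715°
tangent length = C·cosβ = 33.4664
L = r1·wrap1 + r2·wrap2 + 2·C·cosβ = 17·3.4964 + 11·2.7868 + 2·33.4664 = 157.0262

L=157.026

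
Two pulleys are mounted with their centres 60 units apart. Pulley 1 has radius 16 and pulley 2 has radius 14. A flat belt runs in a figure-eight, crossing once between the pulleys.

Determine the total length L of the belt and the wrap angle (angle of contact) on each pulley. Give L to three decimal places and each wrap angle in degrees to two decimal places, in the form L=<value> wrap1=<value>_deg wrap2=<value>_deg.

crossed belt: β = asin((r1+r2)/C) = asin(30/60) = 30.0000°
wrap1 = wrap2 = π + 2β = 240.0000°
tangent length = C·cosβ = 51.9615
L = (r1+r2)·wrap + 2·C·cosβ = 30·4.1888 + 2·51.9615 = 229.5868

L=229.587 wrap1=240.00_deg wrap2=240.00_deg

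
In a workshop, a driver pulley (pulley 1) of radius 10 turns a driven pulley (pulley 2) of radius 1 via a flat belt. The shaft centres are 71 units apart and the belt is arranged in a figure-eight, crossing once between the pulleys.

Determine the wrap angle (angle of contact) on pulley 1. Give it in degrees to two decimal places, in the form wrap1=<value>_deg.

crossed belt: β = asin((r1+r2)/C) = asin(11/71) = 8.9127°
wrap1 = wrap2 = π + 2β = 197.8254°

wrap1=197.83_deg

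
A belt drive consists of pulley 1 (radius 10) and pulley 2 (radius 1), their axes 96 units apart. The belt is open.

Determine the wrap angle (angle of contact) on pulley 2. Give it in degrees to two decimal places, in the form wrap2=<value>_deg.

open belt: β = asin((r2−r1)/C) = asin(-9/96) = -5.3794°
wrap1 = π − 2β = 190.7588°
wrap2 = π + 2β = 169.2412°

wrap2=169.24_deg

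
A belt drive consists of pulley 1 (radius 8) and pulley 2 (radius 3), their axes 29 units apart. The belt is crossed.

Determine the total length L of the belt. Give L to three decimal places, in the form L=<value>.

crossed belt: β = asin((r1+r2)/C) = asin(11/29) = 22.2910°
wrap1 = wrap2 = π + 2β = 224.5819°
tangent length = C·cosβ = 26.8328
L = (r1+r2)·wrap + 2·C·cosβ = 11·3.9197 + 2·26.8328 = 96.7823

L=96.782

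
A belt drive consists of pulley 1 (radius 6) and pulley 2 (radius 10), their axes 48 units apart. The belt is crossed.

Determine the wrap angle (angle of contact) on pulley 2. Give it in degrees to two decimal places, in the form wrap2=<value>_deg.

wrap2=218.94_deg

crossed belt: β = asin((r1+r2)/C) = asin(16/48) = 19.4712°
wrap1 = wrap2 = π + 2β = 218.9424°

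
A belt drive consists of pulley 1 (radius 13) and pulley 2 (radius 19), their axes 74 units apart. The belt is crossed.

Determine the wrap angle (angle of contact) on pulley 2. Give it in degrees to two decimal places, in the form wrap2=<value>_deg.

crossed belt: β = asin((r1+r2)/C) = asin(32/74) = 25.6220°
wrap1 = wrap2 = π + 2β = 231.2441°

wrap2=231.24_deg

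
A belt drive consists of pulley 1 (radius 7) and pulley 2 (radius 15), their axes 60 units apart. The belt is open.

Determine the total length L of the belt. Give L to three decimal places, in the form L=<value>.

L=190.183

open belt: β = asin((r2−r1)/C) = asin(8/60) = 7.6623°
wrap1 = π − 2β = 164.6755°
wrap2 = π + 2β = 195.3245°
tangent length = C·cosβ = 59.4643
L = r1·wrap1 + r2·wrap2 + 2·C·cosβ = 7·2.8741 + 15·3.4091 + 2·59.4643 = 190.1833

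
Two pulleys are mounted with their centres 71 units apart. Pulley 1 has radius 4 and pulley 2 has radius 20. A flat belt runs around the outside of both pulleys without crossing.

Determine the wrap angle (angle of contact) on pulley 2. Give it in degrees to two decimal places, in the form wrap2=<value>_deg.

open belt: β = asin((r2−r1)/C) = asin(16/71) = 13.0236°
wrap1 = π − 2β = 153.9528°
wrap2 = π + 2β = 206.0472°

wrap2=206.05_deg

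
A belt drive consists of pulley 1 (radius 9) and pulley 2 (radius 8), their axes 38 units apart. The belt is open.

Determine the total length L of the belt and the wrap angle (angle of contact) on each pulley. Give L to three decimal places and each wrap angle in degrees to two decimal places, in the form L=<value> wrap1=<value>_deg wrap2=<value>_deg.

open belt: β = asin((r2−r1)/C) = asin(-1/38) = -1.5080°
wrap1 = π − 2β = 183.0159°
wrap2 = π + 2β = 176.9841°
tangent length = C·cosβ = 37.9868
L = r1·wrap1 + r2·wrap2 + 2·C·cosβ = 9·3.1942 + 8·3.0890 + 2·37.9868 = 129.4334

L=129.433 wrap1=183.02_deg wrap2=176.98_deg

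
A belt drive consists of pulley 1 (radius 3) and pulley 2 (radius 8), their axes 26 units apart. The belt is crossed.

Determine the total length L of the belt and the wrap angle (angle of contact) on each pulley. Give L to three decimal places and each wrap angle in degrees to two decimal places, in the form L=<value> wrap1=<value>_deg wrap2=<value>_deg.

crossed belt: β = asin((r1+r2)/C) = asin(11/26) = 25.0290°
wrap1 = wrap2 = π + 2β = 230.0580°
tangent length = C·cosβ = 23.5584
L = (r1+r2)·wrap + 2·C·cosβ = 11·4.0153 + 2·23.5584 = 91.2848

L=91.285 wrap1=230.06_deg wrap2=230.06_deg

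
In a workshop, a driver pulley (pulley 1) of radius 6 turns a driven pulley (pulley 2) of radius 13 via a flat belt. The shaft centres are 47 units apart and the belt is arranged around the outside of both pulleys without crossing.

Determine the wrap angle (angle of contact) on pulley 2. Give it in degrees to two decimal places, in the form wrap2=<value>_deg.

wrap2=197.13_deg

open belt: β = asin((r2−r1)/C) = asin(7/47) = 8.5653°
wrap1 = π − 2β = 162.8694°
wrap2 = π + 2β = 197.1306°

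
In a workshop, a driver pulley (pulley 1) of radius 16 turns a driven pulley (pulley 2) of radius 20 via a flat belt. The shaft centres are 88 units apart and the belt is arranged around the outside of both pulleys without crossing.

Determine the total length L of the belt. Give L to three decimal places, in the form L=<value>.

L=289.279

open belt: β = asin((r2−r1)/C) = asin(4/88) = 2.6053°
wrap1 = π − 2β = 174.7895°
wrap2 = π + 2β = 185.2105°
tangent length = C·cosβ = 87.9090
L = r1·wrap1 + r2·wrap2 + 2·C·cosβ = 16·3.0507 + 20·3.2325 + 2·87.9090 = 289.2792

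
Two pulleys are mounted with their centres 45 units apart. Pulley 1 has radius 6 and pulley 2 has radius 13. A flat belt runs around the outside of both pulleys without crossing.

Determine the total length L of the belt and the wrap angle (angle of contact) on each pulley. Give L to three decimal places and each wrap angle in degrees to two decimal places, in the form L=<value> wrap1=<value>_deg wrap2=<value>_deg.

open belt: β = asin((r2−r1)/C) = asin(7/45) = 8.9490°
wrap1 = π − 2β = 162.1020°
wrap2 = π + 2β = 197.8980°
tangent length = C·cosβ = 44.4522
L = r1·wrap1 + r2·wrap2 + 2·C·cosβ = 6·2.8292 + 13·3.4540 + 2·44.4522 = 150.7814

L=150.781 wrap1=162.10_deg wrap2=197.90_deg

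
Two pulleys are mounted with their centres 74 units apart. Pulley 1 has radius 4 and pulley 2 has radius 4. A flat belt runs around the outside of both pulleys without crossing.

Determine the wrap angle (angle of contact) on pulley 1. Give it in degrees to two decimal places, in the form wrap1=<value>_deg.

wrap1=180.00_deg

open belt: β = asin((r2−r1)/C) = asin(0/74) = 0.0000°
wrap1 = π − 2β = 180.0000°
wrap2 = π + 2β = 180.0000°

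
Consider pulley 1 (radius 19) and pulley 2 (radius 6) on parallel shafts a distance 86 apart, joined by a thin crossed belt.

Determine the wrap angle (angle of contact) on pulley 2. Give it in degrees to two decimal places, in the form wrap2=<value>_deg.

wrap2=213.80_deg

crossed belt: β = asin((r1+r2)/C) = asin(25/86) = 16.8997°
wrap1 = wrap2 = π + 2β = 213.7995°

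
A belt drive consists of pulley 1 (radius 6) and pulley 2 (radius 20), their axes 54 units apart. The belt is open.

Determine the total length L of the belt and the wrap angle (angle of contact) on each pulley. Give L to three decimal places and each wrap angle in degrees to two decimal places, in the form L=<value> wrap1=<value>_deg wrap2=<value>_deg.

L=193.332 wrap1=149.95_deg wrap2=210.05_deg

open belt: β = asin((r2−r1)/C) = asin(14/54) = 15.0261°
wrap1 = π − 2β = 149.9478°
wrap2 = π + 2β = 210.0522°
tangent length = C·cosβ = 52.1536
L = r1·wrap1 + r2·wrap2 + 2·C·cosβ = 6·2.6171 + 20·3.6661 + 2·52.1536 = 193.3318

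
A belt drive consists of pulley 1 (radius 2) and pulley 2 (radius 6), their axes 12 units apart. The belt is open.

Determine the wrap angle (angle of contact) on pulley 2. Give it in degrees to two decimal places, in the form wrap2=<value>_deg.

wrap2=218.94_deg

open belt: β = asin((r2−r1)/C) = asin(4/12) = 19.4712°
wrap1 = π − 2β = 141.0576°
wrap2 = π + 2β = 218.9424°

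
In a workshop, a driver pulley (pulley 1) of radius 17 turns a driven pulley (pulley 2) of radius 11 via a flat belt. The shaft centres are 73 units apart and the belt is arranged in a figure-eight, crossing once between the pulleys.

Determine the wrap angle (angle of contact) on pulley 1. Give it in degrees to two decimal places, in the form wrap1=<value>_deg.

wrap1=225.11_deg

crossed belt: β = asin((r1+r2)/C) = asin(28/73) = 22.5545°
wrap1 = wrap2 = π + 2β = 225.1089°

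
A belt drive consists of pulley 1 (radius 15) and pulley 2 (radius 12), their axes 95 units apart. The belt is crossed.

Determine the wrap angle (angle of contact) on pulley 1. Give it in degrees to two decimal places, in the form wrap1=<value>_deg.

crossed belt: β = asin((r1+r2)/C) = asin(27/95) = 16.5117°
wrap1 = wrap2 = π + 2β = 213.0233°

wrap1=213.02_deg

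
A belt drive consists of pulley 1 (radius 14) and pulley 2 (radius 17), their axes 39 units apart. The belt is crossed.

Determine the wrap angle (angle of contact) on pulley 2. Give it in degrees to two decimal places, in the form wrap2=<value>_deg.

wrap2=285.29_deg

crossed belt: β = asin((r1+r2)/C) = asin(31/39) = 52.6431°
wrap1 = wrap2 = π + 2β = 285.2863°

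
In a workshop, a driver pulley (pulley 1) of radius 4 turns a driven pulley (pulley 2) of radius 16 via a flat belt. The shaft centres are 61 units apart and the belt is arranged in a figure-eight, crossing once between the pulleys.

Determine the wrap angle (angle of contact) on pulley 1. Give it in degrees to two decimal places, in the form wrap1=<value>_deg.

wrap1=218.28_deg

crossed belt: β = asin((r1+r2)/C) = asin(20/61) = 19.1395°
wrap1 = wrap2 = π + 2β = 218.2789°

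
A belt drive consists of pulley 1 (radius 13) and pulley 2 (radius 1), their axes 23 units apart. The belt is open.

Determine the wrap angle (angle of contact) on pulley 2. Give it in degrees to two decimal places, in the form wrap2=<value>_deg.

open belt: β = asin((r2−r1)/C) = asin(-12/23) = -31.4490°
wrap1 = π − 2β = 242.8980°
wrap2 = π + 2β = 117.1020°

wrap2=117.10_deg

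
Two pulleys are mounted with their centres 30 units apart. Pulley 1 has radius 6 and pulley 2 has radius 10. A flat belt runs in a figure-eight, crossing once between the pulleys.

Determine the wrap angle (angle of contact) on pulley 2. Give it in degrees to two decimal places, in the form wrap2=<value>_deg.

wrap2=244.46_deg

crossed belt: β = asin((r1+r2)/C) = asin(16/30) = 32.2310°
wrap1 = wrap2 = π + 2β = 244.4619°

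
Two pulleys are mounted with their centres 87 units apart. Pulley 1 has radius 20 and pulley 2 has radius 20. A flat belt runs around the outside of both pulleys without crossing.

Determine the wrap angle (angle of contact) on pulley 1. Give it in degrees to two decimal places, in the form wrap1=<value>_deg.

wrap1=180.00_deg

open belt: β = asin((r2−r1)/C) = asin(0/87) = 0.0000°
wrap1 = π − 2β = 180.0000°
wrap2 = π + 2β = 180.0000°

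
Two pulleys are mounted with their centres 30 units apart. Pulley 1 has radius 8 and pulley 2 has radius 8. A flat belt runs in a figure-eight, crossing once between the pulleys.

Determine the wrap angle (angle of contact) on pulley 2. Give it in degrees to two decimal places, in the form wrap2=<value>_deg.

wrap2=244.46_deg

crossed belt: β = asin((r1+r2)/C) = asin(16/30) = 32.2310°
wrap1 = wrap2 = π + 2β = 244.4619°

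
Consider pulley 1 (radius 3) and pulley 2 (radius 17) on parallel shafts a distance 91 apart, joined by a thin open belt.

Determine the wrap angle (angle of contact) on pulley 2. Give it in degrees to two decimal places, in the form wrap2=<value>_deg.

wrap2=197.70_deg

open belt: β = asin((r2−r1)/C) = asin(14/91) = 8.8499°
wrap1 = π − 2β = 162.3002°
wrap2 = π + 2β = 197.6998°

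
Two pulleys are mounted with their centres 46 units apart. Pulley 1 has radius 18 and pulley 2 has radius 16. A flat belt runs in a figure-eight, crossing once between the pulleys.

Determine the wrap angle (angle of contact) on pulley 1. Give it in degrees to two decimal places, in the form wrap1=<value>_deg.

wrap1=275.31_deg

crossed belt: β = asin((r1+r2)/C) = asin(34/46) = 47.6574°
wrap1 = wrap2 = π + 2β = 275.3148°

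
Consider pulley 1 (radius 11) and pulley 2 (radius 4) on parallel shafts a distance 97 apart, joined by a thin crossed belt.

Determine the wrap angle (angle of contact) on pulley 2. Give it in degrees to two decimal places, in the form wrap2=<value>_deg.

wrap2=197.79_deg

crossed belt: β = asin((r1+r2)/C) = asin(15/97) = 8.8959°
wrap1 = wrap2 = π + 2β = 197.7917°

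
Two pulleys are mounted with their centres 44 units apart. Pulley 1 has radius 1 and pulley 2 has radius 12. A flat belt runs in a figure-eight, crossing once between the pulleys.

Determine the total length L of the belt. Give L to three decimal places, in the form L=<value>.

L=132.710

crossed belt: β = asin((r1+r2)/C) = asin(13/44) = 17.1848°
wrap1 = wrap2 = π + 2β = 214.3696°
tangent length = C·cosβ = 42.0357
L = (r1+r2)·wrap + 2·C·cosβ = 13·3.7415 + 2·42.0357 = 132.7103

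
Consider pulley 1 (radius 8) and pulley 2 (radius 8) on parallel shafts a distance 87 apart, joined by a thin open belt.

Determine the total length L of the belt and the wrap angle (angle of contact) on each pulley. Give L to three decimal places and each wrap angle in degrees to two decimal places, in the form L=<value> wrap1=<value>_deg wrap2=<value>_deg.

open belt: β = asin((r2−r1)/C) = asin(0/87) = 0.0000°
wrap1 = π − 2β = 180.0000°
wrap2 = π + 2β = 180.0000°
tangent length = C·cosβ = 87.0000
L = r1·wrap1 + r2·wrap2 + 2·C·cosβ = 8·3.1416 + 8·3.1416 + 2·87.0000 = 224.2655

L=224.265 wrap1=180.00_deg wrap2=180.00_deg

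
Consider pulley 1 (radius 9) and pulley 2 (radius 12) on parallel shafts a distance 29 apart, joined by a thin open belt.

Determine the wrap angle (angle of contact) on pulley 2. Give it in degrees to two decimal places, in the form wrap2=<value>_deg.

open belt: β = asin((r2−r1)/C) = asin(3/29) = 5.9378°
wrap1 = π − 2β = 168.1245°
wrap2 = π + 2β = 191.8755°

wrap2=191.88_deg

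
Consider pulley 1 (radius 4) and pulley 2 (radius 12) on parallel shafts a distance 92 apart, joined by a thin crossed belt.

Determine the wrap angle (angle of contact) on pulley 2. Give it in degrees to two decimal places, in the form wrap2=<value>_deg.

wrap2=200.03_deg

crossed belt: β = asin((r1+r2)/C) = asin(16/92) = 10.0154°
wrap1 = wrap2 = π + 2β = 200.0308°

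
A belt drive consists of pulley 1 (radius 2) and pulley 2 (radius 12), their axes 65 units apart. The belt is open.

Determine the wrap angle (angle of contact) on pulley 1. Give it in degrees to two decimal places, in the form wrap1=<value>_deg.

wrap1=162.30_deg

open belt: β = asin((r2−r1)/C) = asin(10/65) = 8.8499°
wrap1 = π − 2β = 162.3002°
wrap2 = π + 2β = 197.6998°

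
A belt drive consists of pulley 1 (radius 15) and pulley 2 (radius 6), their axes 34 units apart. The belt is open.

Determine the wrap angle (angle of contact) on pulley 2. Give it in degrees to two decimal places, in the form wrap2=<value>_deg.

wrap2=149.30_deg

open belt: β = asin((r2−r1)/C) = asin(-9/34) = -15.3495°
wrap1 = π − 2β = 210.6990°
wrap2 = π + 2β = 149.3010°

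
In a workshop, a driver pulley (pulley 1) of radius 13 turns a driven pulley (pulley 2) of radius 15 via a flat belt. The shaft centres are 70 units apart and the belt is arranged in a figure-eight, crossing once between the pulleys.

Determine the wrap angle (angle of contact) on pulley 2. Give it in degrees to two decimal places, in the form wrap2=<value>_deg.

crossed belt: β = asin((r1+r2)/C) = asin(28/70) = 23.5782°
wrap1 = wrap2 = π + 2β = 227.1564°

wrap2=227.16_deg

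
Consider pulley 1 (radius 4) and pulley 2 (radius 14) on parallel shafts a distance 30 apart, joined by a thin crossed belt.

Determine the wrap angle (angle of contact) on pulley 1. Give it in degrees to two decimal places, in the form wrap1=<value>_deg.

wrap1=253.74_deg

crossed belt: β = asin((r1+r2)/C) = asin(18/30) = 36.8699°
wrap1 = wrap2 = π + 2β = 253.7398°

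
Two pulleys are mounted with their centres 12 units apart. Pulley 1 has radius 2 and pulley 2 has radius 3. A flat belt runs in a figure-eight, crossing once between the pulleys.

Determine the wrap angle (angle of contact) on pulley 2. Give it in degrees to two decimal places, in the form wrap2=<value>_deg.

wrap2=229.25_deg

crossed belt: β = asin((r1+r2)/C) = asin(5/12) = 24.6243°
wrap1 = wrap2 = π + 2β = 229.2486°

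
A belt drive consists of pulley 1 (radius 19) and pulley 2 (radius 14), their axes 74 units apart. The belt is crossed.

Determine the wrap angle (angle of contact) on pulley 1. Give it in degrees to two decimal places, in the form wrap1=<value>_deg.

crossed belt: β = asin((r1+r2)/C) = asin(33/74) = 26.4839°
wrap1 = wrap2 = π + 2β = 232.9678°

wrap1=232.97_deg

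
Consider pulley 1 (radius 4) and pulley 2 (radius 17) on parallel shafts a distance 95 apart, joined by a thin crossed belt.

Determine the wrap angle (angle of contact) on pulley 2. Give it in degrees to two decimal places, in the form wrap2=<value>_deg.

wrap2=205.54_deg

crossed belt: β = asin((r1+r2)/C) = asin(21/95) = 12.7709°
wrap1 = wrap2 = π + 2β = 205.5417°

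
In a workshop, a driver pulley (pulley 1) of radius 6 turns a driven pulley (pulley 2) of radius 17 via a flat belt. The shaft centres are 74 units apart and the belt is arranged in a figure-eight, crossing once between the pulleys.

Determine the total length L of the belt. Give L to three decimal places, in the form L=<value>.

L=227.465

crossed belt: β = asin((r1+r2)/C) = asin(23/74) = 18.1081°
wrap1 = wrap2 = π + 2β = 216.2162°
tangent length = C·cosβ = 70.3349
L = (r1+r2)·wrap + 2·C·cosβ = 23·3.7737 + 2·70.3349 = 227.4646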